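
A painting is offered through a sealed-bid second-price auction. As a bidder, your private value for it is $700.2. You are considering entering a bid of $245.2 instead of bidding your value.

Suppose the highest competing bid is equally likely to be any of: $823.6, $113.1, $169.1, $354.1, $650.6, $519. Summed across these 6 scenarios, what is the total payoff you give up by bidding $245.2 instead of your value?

$576.9

The deviation costs you only when the competing bid falls strictly between $245.2 and $700.2; elsewhere both bids give the same outcome.
$823.6: outcomes coincide → loss $0.
$113.1: outcomes coincide → loss $0.
$169.1: outcomes coincide → loss $0.
$354.1: truthful payoff $346.1, deviation payoff $0 → loss $346.1.
$650.6: truthful payoff $49.6, deviation payoff $0 → loss $49.6.
$519: truthful payoff $181.2, deviation payoff $0 → loss $181.2.
Total loss = $346.1 + $49.6 + $181.2 = $576.9.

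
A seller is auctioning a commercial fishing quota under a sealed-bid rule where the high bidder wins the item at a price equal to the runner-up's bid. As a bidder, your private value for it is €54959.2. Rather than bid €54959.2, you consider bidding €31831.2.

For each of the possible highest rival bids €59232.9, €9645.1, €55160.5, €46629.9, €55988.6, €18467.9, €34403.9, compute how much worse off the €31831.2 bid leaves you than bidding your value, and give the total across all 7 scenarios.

The deviation costs you only when the competing bid falls strictly between €31831.2 and €54959.2; elsewhere both bids give the same outcome.
€59232.9: outcomes coincide → loss €0.
€9645.1: outcomes coincide → loss €0.
€55160.5: outcomes coincide → loss €0.
€46629.9: truthful payoff €8329.3, deviation payoff €0 → loss €8329.3.
€55988.6: outcomes coincide → loss €0.
€18467.9: outcomes coincide → loss €0.
€34403.9: truthful payoff €20555.3, deviation payoff €0 → loss €20555.3.
Total loss = €8329.3 + €20555.3 = €28884.6.
Because the price is fixed by the runner-up's bid, deviating from your value can only change a good outcome into a bad one — never the reverse.

€28884.6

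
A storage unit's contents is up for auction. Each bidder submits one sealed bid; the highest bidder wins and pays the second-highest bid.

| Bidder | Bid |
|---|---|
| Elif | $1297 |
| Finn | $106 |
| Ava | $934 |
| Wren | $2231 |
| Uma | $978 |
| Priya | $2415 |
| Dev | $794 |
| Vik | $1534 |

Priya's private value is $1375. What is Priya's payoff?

Highest bid: Priya at $2415, so Priya wins.
Second-highest bid: Wren at $2231 — that is the price the winner pays.
Priya's payoff = value − price = $1375 − $2231 = −$856.

−$856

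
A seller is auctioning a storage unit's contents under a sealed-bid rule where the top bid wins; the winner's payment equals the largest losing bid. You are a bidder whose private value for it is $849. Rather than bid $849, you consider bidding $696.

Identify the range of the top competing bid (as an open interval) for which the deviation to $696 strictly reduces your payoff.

If the competing bid is below $696, both bids win at the same price — no difference.
If it is above $849, both bids lose — no difference.
If it lies strictly between $696 and $849, bidding your value wins at a price below your value (positive payoff) while bidding $696 loses (payoff 0).
So the deviation strictly hurts on the open interval ($696, $849).

($696, $849)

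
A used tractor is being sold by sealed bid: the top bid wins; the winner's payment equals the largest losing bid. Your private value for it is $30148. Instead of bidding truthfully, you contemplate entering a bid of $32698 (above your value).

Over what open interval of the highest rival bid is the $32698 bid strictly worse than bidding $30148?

($30148, $32698)

If the competing bid is below $30148, both bids win at the same price — no difference.
If it is above $32698, both bids lose — no difference.
If it lies strictly between $30148 and $32698, bidding your value loses (payoff 0) while bidding $32698 wins at a price above your value (payoff negative).
So the deviation strictly hurts on the open interval ($30148, $32698).
Because the price is fixed by the runner-up's bid, deviating from your value can only change a good outcome into a bad one — never the reverse.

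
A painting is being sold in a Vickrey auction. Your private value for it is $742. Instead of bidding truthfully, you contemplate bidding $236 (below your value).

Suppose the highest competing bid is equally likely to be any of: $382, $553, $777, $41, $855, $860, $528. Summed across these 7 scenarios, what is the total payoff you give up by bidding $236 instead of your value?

$763

The deviation costs you only when the competing bid falls strictly between $236 and $742; elsewhere both bids give the same outcome.
$382: truthful payoff $360, deviation payoff $0 → loss $360.
$553: truthful payoff $189, deviation payoff $0 → loss $189.
$777: outcomes coincide → loss $0.
$41: outcomes coincide → loss $0.
$855: outcomes coincide → loss $0.
$860: outcomes coincide → loss $0.
$528: truthful payoff $214, deviation payoff $0 → loss $214.
Total loss = $360 + $189 + $214 = $763.
Truthful bidding weakly dominates here: raising your bid can only win items priced above your value, and lowering it can only forfeit items priced below.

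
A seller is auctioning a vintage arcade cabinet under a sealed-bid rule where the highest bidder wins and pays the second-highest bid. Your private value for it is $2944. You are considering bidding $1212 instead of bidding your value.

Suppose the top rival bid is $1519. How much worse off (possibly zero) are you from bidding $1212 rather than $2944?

Bidding your value $2944: you win (since $2944 > $1519) and pay $1519. Payoff $1425.
Bidding $1212: you lose. Payoff $0.
The competing bid $1519 lies between your shaded bid and your value, so underbidding forfeits an item you could have won at a profitable price.
Loss from deviating = $1425 − ($0) = $1425.
Because the price is fixed by the runner-up's bid, deviating from your value can only change a good outcome into a bad one — never the reverse.

$1425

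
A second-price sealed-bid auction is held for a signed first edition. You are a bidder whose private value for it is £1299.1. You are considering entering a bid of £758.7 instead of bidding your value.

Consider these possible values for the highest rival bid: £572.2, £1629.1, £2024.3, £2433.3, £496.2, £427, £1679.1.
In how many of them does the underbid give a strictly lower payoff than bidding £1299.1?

0

The deviation hurts exactly when the highest competing bid lies strictly between £758.7 and £1299.1 — underbidding then forfeits a profitable win.
£572.2: below both → same outcome either way.
£1629.1: above both → same outcome either way.
£2024.3: above both → same outcome either way.
£2433.3: above both → same outcome either way.
£496.2: below both → same outcome either way.
£427: below both → same outcome either way.
£1679.1: above both → same outcome either way.
Count: 0.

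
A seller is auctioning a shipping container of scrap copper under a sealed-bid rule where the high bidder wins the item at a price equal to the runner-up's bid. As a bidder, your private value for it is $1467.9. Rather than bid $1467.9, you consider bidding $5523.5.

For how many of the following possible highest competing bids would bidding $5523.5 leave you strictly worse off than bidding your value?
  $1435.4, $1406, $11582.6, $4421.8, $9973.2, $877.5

The deviation hurts exactly when the highest competing bid lies strictly between $1467.9 and $5523.5 — overbidding then wins at a price above your value.
$1435.4: below both → same outcome either way.
$1406: below both → same outcome either way.
$11582.6: above both → same outcome either way.
$4421.8: inside the interval → strictly worse (loss $2953.9).
$9973.2: above both → same outcome either way.
$877.5: below both → same outcome either way.
Count: 1.

1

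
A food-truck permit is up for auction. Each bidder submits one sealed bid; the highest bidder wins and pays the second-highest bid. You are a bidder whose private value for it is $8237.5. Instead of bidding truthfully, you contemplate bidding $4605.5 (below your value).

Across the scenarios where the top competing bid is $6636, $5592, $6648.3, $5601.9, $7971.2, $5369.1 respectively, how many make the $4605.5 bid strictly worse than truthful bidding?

6

The deviation hurts exactly when the highest competing bid lies strictly between $4605.5 and $8237.5 — underbidding then forfeits a profitable win.
$6636: inside the interval → strictly worse (loss $1601.5).
$5592: inside the interval → strictly worse (loss $2645.5).
$6648.3: inside the interval → strictly worse (loss $1589.2).
$5601.9: inside the interval → strictly worse (loss $2635.6).
$7971.2: inside the interval → strictly worse (loss $266.3).
$5369.1: inside the interval → strictly worse (loss $2868.4).
Count: 6.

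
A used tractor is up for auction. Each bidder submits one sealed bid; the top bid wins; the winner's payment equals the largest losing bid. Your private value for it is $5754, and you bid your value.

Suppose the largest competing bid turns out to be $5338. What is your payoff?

Your bid $5754 exceeds the highest competing bid $5338, so you win.
In a second-price auction the winner pays the second-highest bid, $5338.
Payoff = value − price = $5754 − $5338 = $416.

$416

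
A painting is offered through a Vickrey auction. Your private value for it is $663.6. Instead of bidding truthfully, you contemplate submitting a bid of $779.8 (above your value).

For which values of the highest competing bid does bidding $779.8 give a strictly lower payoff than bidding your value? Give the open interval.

If the competing bid is below $663.6, both bids win at the same price — no difference.
If it is above $779.8, both bids lose — no difference.
If it lies strictly between $663.6 and $779.8, bidding your value loses (payoff 0) while bidding $779.8 wins at a price above your value (payoff negative).
So the deviation strictly hurts on the open interval ($663.6, $779.8).

($663.6, $779.8)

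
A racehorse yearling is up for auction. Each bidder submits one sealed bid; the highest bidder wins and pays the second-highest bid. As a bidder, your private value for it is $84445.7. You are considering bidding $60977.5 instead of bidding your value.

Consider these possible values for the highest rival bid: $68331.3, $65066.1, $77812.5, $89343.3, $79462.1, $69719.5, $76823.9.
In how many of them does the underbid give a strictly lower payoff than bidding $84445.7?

The deviation hurts exactly when the highest competing bid lies strictly between $60977.5 and $84445.7 — underbidding then forfeits a profitable win.
$68331.3: inside the interval → strictly worse (loss $16114.4).
$65066.1: inside the interval → strictly worse (loss $19379.6).
$77812.5: inside the interval → strictly worse (loss $6633.2).
$89343.3: above both → same outcome either way.
$79462.1: inside the interval → strictly worse (loss $4983.6).
$69719.5: inside the interval → strictly worse (loss $14726.2).
$76823.9: inside the interval → strictly worse (loss $7621.8).
Count: 6.

6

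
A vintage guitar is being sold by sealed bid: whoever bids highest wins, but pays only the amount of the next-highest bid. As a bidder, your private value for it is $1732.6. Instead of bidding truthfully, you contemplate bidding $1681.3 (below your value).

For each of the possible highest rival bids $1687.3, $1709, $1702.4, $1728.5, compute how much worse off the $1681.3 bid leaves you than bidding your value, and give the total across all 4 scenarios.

The deviation costs you only when the competing bid falls strictly between $1681.3 and $1732.6; elsewhere both bids give the same outcome.
$1687.3: truthful payoff $45.3, deviation payoff $0 → loss $45.3.
$1709: truthful payoff $23.6, deviation payoff $0 → loss $23.6.
$1702.4: truthful payoff $30.2, deviation payoff $0 → loss $30.2.
$1728.5: truthful payoff $4.1, deviation payoff $0 → loss $4.1.
Total loss = $45.3 + $23.6 + $30.2 + $4.1 = $103.2.

$103.2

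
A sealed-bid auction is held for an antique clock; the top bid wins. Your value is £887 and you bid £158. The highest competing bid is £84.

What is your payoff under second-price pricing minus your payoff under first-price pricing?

£74

You have the highest bid, so you win under either rule.
Second-price: pay £84 → payoff £803.
First-price: pay your own bid £158 → payoff £729.
Difference = £803 − (£729) = £74.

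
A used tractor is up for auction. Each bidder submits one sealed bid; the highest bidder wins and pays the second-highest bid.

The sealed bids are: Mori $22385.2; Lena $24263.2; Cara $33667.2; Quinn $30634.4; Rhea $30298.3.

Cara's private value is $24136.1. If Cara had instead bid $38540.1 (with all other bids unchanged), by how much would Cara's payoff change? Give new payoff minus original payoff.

$0

The highest bid among the other bidders is $30634.4; Cara's bid doesn't change that.
Original bid $33667.2: Cara is highest, pays the top rival bid $30634.4; payoff $24136.1 − $30634.4 = −$6498.3.
Alternative bid $38540.1: Cara is highest, pays the top rival bid $30634.4; payoff $24136.1 − $30634.4 = −$6498.3.
Change in payoff = −$6498.3 − (−$6498.3) = $0.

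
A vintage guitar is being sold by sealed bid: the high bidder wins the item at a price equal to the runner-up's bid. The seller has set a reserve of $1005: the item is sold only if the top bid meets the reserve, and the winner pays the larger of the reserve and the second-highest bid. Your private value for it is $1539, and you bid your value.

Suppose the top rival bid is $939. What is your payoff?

$534

Your bid $1539 is the highest and exceeds the reserve.
Price = max(second-highest bid, reserve) = max($939, $1005) = $1005.
Payoff = $1539 − $1005 = $534.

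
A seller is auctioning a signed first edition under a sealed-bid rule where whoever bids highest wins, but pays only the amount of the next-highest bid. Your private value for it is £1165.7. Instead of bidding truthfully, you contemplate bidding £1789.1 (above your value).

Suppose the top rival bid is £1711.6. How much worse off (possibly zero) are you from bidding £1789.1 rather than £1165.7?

£545.9

Bidding your value £1165.7: you lose (since £1165.7 < £1711.6). Payoff £0.
Bidding £1789.1: you win and pay £1711.6. Payoff £1165.7 − £1711.6 = −£545.9.
The competing bid £1711.6 lies between your value and your inflated bid, so overbidding wins an item priced above your value.
Loss from deviating = £0 − (−£545.9) = £545.9.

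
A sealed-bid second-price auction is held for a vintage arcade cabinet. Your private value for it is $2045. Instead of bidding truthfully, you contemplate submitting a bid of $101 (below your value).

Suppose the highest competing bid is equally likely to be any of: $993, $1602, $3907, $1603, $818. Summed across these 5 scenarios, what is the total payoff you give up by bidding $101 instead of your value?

The deviation costs you only when the competing bid falls strictly between $101 and $2045; elsewhere both bids give the same outcome.
$993: truthful payoff $1052, deviation payoff $0 → loss $1052.
$1602: truthful payoff $443, deviation payoff $0 → loss $443.
$3907: outcomes coincide → loss $0.
$1603: truthful payoff $442, deviation payoff $0 → loss $442.
$818: truthful payoff $1227, deviation payoff $0 → loss $1227.
Total loss = $1052 + $443 + $442 + $1227 = $3164.

$3164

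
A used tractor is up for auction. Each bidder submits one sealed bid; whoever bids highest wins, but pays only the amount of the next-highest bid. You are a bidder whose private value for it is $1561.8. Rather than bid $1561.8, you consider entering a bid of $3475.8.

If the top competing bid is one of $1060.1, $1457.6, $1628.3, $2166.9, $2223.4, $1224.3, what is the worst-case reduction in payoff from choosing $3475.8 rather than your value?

$1060.1: same outcome either way → loss $0.
$1457.6: same outcome either way → loss $0.
$1628.3: truthful gives $0, deviation gives −$66.5 → loss $66.5.
$2166.9: truthful gives $0, deviation gives −$605.1 → loss $605.1.
$2223.4: truthful gives $0, deviation gives −$661.6 → loss $661.6.
$1224.3: same outcome either way → loss $0.
Maximum loss: $661.6.

$661.6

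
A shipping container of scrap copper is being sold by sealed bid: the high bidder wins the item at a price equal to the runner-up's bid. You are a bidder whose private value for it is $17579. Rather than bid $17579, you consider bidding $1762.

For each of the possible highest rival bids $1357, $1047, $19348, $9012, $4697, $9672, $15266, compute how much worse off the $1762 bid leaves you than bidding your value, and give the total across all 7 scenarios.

$31669

The deviation costs you only when the competing bid falls strictly between $1762 and $17579; elsewhere both bids give the same outcome.
$1357: outcomes coincide → loss $0.
$1047: outcomes coincide → loss $0.
$19348: outcomes coincide → loss $0.
$9012: truthful payoff $8567, deviation payoff $0 → loss $8567.
$4697: truthful payoff $12882, deviation payoff $0 → loss $12882.
$9672: truthful payoff $7907, deviation payoff $0 → loss $7907.
$15266: truthful payoff $2313, deviation payoff $0 → loss $2313.
Total loss = $8567 + $12882 + $7907 + $2313 = $31669.
In a second-price auction your bid sets only whether you win, not what you pay, so bidding your true value is weakly dominant.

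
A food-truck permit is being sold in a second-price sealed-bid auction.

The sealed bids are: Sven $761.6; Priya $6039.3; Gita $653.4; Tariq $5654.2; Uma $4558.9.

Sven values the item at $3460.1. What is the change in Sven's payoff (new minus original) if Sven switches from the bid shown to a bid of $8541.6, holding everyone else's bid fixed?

The highest bid among the other bidders is $6039.3; Sven's bid doesn't change that.
Original bid $761.6: Sven is not highest (top rival bid is $6039.3); payoff $0.
Alternative bid $8541.6: Sven is highest, pays the top rival bid $6039.3; payoff $3460.1 − $6039.3 = −$2579.2.
Change in payoff = −$2579.2 − ($0) = −$2579.2.

−$2579.2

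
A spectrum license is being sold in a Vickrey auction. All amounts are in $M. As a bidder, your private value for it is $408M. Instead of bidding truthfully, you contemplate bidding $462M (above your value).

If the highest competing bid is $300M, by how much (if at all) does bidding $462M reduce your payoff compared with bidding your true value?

Bidding your value $408M: you win (since $408M > $300M) and pay $300M. Payoff $108M.
Bidding $462M: you win and pay $300M. Payoff $408M − $300M = $108M.
Difference = $108M − $108M = $0M; both bids lead to the same outcome because the competing bid is below both your value and your alternative bid.

$0M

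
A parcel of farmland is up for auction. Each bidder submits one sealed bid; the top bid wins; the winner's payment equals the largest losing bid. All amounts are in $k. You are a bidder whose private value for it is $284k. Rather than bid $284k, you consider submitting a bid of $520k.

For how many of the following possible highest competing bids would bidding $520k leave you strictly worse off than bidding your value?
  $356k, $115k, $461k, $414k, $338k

4

The deviation hurts exactly when the highest competing bid lies strictly between $284k and $520k — overbidding then wins at a price above your value.
$356k: inside the interval → strictly worse (loss $72k).
$115k: below both → same outcome either way.
$461k: inside the interval → strictly worse (loss $177k).
$414k: inside the interval → strictly worse (loss $130k).
$338k: inside the interval → strictly worse (loss $54k).
Count: 4.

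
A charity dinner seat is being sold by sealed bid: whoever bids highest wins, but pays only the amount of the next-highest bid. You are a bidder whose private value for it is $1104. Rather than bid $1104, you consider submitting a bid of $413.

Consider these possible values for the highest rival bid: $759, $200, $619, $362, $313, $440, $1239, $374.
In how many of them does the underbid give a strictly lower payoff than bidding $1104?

The deviation hurts exactly when the highest competing bid lies strictly between $413 and $1104 — underbidding then forfeits a profitable win.
$759: inside the interval → strictly worse (loss $345).
$200: below both → same outcome either way.
$619: inside the interval → strictly worse (loss $485).
$362: below both → same outcome either way.
$313: below both → same outcome either way.
$440: inside the interval → strictly worse (loss $664).
$1239: above both → same outcome either way.
$374: below both → same outcome either way.
Count: 3.

3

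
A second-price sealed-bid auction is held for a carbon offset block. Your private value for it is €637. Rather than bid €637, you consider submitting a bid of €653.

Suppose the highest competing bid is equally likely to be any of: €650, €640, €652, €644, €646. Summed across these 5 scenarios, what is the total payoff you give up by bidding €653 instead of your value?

€47

The deviation costs you only when the competing bid falls strictly between €637 and €653; elsewhere both bids give the same outcome.
€650: truthful payoff €0, deviation payoff −€13 → loss €13.
€640: truthful payoff €0, deviation payoff −€3 → loss €3.
€652: truthful payoff €0, deviation payoff −€15 → loss €15.
€644: truthful payoff €0, deviation payoff −€7 → loss €7.
€646: truthful payoff €0, deviation payoff −€9 → loss €9.
Total loss = €13 + €3 + €15 + €7 + €9 = €47.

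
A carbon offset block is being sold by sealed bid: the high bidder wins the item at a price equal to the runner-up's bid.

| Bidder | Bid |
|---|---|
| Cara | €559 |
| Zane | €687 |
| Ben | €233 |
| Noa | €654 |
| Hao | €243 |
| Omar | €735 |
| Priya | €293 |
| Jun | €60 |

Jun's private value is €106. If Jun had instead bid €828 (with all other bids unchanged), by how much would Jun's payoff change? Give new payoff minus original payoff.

−€629

The highest bid among the other bidders is €735; Jun's bid doesn't change that.
Original bid €60: Jun is not highest (top rival bid is €735); payoff €0.
Alternative bid €828: Jun is highest, pays the top rival bid €735; payoff €106 − €735 = −€629.
Change in payoff = −€629 − (€0) = −€629.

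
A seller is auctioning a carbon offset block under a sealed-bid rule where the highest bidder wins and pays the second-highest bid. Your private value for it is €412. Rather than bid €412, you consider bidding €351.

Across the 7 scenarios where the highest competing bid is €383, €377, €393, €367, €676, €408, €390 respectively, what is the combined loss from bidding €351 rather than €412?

€154

The deviation costs you only when the competing bid falls strictly between €351 and €412; elsewhere both bids give the same outcome.
€383: truthful payoff €29, deviation payoff €0 → loss €29.
€377: truthful payoff €35, deviation payoff €0 → loss €35.
€393: truthful payoff €19, deviation payoff €0 → loss €19.
€367: truthful payoff €45, deviation payoff €0 → loss €45.
€676: outcomes coincide → loss €0.
€408: truthful payoff €4, deviation payoff €0 → loss €4.
€390: truthful payoff €22, deviation payoff €0 → loss €22.
Total loss = €29 + €35 + €19 + €45 + €4 + €22 = €154.
Because the price is fixed by the runner-up's bid, deviating from your value can only change a good outcome into a bad one — never the reverse.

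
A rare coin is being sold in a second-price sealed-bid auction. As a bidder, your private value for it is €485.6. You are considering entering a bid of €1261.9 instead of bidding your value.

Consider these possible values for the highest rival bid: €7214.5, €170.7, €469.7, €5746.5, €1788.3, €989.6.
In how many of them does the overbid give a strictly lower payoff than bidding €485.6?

The deviation hurts exactly when the highest competing bid lies strictly between €485.6 and €1261.9 — overbidding then wins at a price above your value.
€7214.5: above both → same outcome either way.
€170.7: below both → same outcome either way.
€469.7: below both → same outcome either way.
€5746.5: above both → same outcome either way.
€1788.3: above both → same outcome either way.
€989.6: inside the interval → strictly worse (loss €504).
Count: 1.

1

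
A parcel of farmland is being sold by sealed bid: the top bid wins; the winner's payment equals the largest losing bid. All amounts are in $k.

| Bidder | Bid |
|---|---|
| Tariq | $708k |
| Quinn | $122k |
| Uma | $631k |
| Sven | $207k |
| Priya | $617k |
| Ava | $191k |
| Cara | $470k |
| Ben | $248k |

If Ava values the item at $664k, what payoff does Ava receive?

$0k

Highest bid: Tariq at $708k, so Tariq wins.
Second-highest bid: Uma at $631k — that is the price the winner pays.
Ava did not win, so Ava pays nothing and receives nothing: payoff $0k.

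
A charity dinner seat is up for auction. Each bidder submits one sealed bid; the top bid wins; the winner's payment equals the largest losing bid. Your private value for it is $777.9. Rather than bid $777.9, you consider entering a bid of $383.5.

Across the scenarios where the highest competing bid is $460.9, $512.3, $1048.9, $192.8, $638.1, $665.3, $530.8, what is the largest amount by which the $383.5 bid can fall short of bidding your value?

$460.9: truthful gives $317, deviation gives $0 → loss $317.
$512.3: truthful gives $265.6, deviation gives $0 → loss $265.6.
$1048.9: same outcome either way → loss $0.
$192.8: same outcome either way → loss $0.
$638.1: truthful gives $139.8, deviation gives $0 → loss $139.8.
$665.3: truthful gives $112.6, deviation gives $0 → loss $112.6.
$530.8: truthful gives $247.1, deviation gives $0 → loss $247.1.
Maximum loss: $317.

$317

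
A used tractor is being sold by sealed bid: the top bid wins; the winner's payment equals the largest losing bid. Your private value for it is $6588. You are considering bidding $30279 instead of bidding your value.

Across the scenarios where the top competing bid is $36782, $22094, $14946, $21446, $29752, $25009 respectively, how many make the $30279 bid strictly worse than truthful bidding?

5

The deviation hurts exactly when the highest competing bid lies strictly between $6588 and $30279 — overbidding then wins at a price above your value.
$36782: above both → same outcome either way.
$22094: inside the interval → strictly worse (loss $15506).
$14946: inside the interval → strictly worse (loss $8358).
$21446: inside the interval → strictly worse (loss $14858).
$29752: inside the interval → strictly worse (loss $23164).
$25009: inside the interval → strictly worse (loss $18421).
Count: 5.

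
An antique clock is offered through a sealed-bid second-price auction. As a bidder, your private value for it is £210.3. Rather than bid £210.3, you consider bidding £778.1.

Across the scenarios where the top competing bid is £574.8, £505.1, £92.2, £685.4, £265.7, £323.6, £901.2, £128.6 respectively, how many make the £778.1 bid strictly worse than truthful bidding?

The deviation hurts exactly when the highest competing bid lies strictly between £210.3 and £778.1 — overbidding then wins at a price above your value.
£574.8: inside the interval → strictly worse (loss £364.5).
£505.1: inside the interval → strictly worse (loss £294.8).
£92.2: below both → same outcome either way.
£685.4: inside the interval → strictly worse (loss £475.1).
£265.7: inside the interval → strictly worse (loss £55.4).
£323.6: inside the interval → strictly worse (loss £113.3).
£901.2: above both → same outcome either way.
£128.6: below both → same outcome either way.
Count: 5.

5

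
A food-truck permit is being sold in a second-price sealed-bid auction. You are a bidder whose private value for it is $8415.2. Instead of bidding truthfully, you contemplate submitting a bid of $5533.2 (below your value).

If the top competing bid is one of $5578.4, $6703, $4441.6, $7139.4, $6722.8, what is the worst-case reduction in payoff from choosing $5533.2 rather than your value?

$2836.8

$5578.4: truthful gives $2836.8, deviation gives $0 → loss $2836.8.
$6703: truthful gives $1712.2, deviation gives $0 → loss $1712.2.
$4441.6: same outcome either way → loss $0.
$7139.4: truthful gives $1275.8, deviation gives $0 → loss $1275.8.
$6722.8: truthful gives $1692.4, deviation gives $0 → loss $1692.4.
Maximum loss: $2836.8.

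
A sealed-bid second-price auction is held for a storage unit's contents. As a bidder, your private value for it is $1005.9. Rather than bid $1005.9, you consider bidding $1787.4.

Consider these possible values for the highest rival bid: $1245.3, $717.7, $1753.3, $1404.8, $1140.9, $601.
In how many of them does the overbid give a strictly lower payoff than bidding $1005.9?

4

The deviation hurts exactly when the highest competing bid lies strictly between $1005.9 and $1787.4 — overbidding then wins at a price above your value.
$1245.3: inside the interval → strictly worse (loss $239.4).
$717.7: below both → same outcome either way.
$1753.3: inside the interval → strictly worse (loss $747.4).
$1404.8: inside the interval → strictly worse (loss $398.9).
$1140.9: inside the interval → strictly worse (loss $135).
$601: below both → same outcome either way.
Count: 4.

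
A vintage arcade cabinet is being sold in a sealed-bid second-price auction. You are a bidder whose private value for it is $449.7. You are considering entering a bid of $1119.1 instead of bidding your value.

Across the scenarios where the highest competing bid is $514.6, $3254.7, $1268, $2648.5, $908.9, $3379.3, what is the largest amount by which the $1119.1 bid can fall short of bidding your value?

$459.2

$514.6: truthful gives $0, deviation gives −$64.9 → loss $64.9.
$3254.7: same outcome either way → loss $0.
$1268: same outcome either way → loss $0.
$2648.5: same outcome either way → loss $0.
$908.9: truthful gives $0, deviation gives −$459.2 → loss $459.2.
$3379.3: same outcome either way → loss $0.
Maximum loss: $459.2.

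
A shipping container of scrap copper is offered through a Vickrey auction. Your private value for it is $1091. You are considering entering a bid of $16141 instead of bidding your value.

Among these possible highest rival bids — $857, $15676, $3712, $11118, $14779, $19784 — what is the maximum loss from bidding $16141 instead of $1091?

$857: same outcome either way → loss $0.
$15676: truthful gives $0, deviation gives −$14585 → loss $14585.
$3712: truthful gives $0, deviation gives −$2621 → loss $2621.
$11118: truthful gives $0, deviation gives −$10027 → loss $10027.
$14779: truthful gives $0, deviation gives −$13688 → loss $13688.
$19784: same outcome either way → loss $0.
Maximum loss: $14585.

$14585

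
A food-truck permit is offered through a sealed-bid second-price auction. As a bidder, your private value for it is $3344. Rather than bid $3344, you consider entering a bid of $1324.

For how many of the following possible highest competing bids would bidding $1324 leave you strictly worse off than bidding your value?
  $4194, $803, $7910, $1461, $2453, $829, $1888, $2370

The deviation hurts exactly when the highest competing bid lies strictly between $1324 and $3344 — underbidding then forfeits a profitable win.
$4194: above both → same outcome either way.
$803: below both → same outcome either way.
$7910: above both → same outcome either way.
$1461: inside the interval → strictly worse (loss $1883).
$2453: inside the interval → strictly worse (loss $891).
$829: below both → same outcome either way.
$1888: inside the interval → strictly worse (loss $1456).
$2370: inside the interval → strictly worse (loss $974).
Count: 4.

4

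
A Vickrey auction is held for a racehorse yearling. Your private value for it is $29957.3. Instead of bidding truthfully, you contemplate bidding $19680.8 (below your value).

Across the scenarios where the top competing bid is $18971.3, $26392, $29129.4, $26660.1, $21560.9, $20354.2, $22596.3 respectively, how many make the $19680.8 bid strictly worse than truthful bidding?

The deviation hurts exactly when the highest competing bid lies strictly between $19680.8 and $29957.3 — underbidding then forfeits a profitable win.
$18971.3: below both → same outcome either way.
$26392: inside the interval → strictly worse (loss $3565.3).
$29129.4: inside the interval → strictly worse (loss $827.9).
$26660.1: inside the interval → strictly worse (loss $3297.2).
$21560.9: inside the interval → strictly worse (loss $8396.4).
$20354.2: inside the interval → strictly worse (loss $9603.1).
$22596.3: inside the interval → strictly worse (loss $7361).
Count: 6.

6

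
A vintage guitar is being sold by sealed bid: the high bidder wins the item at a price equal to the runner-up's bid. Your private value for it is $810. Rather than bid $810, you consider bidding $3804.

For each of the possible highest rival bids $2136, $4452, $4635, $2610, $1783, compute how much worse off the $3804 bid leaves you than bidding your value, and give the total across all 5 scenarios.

$4099

The deviation costs you only when the competing bid falls strictly between $810 and $3804; elsewhere both bids give the same outcome.
$2136: truthful payoff $0, deviation payoff −$1326 → loss $1326.
$4452: outcomes coincide → loss $0.
$4635: outcomes coincide → loss $0.
$2610: truthful payoff $0, deviation payoff −$1800 → loss $1800.
$1783: truthful payoff $0, deviation payoff −$973 → loss $973.
Total loss = $1326 + $1800 + $973 = $4099.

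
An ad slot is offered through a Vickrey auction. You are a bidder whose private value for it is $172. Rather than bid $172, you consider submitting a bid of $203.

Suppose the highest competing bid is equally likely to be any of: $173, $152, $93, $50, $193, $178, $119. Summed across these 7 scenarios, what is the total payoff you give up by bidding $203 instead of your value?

The deviation costs you only when the competing bid falls strictly between $172 and $203; elsewhere both bids give the same outcome.
$173: truthful payoff $0, deviation payoff −$1 → loss $1.
$152: outcomes coincide → loss $0.
$93: outcomes coincide → loss $0.
$50: outcomes coincide → loss $0.
$193: truthful payoff $0, deviation payoff −$21 → loss $21.
$178: truthful payoff $0, deviation payoff −$6 → loss $6.
$119: outcomes coincide → loss $0.
Total loss = $1 + $21 + $6 = $28.
Truthful bidding weakly dominates here: raising your bid can only win items priced above your value, and lowering it can only forfeit items priced below.

$28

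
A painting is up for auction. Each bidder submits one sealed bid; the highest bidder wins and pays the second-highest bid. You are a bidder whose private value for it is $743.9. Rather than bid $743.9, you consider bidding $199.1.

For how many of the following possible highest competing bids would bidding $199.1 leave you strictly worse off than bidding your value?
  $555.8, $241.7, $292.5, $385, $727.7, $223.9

The deviation hurts exactly when the highest competing bid lies strictly between $199.1 and $743.9 — underbidding then forfeits a profitable win.
$555.8: inside the interval → strictly worse (loss $188.1).
$241.7: inside the interval → strictly worse (loss $502.2).
$292.5: inside the interval → strictly worse (loss $451.4).
$385: inside the interval → strictly worse (loss $358.9).
$727.7: inside the interval → strictly worse (loss $16.2).
$223.9: inside the interval → strictly worse (loss $520).
Count: 6.

6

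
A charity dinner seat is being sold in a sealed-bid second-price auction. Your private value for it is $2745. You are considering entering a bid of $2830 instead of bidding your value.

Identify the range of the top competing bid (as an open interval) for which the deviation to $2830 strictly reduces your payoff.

If the competing bid is below $2745, both bids win at the same price — no difference.
If it is above $2830, both bids lose — no difference.
If it lies strictly between $2745 and $2830, bidding your value loses (payoff 0) while bidding $2830 wins at a price above your value (payoff negative).
So the deviation strictly hurts on the open interval ($2745, $2830).
Because the price is fixed by the runner-up's bid, deviating from your value can only change a good outcome into a bad one — never the reverse.

($2745, $2830)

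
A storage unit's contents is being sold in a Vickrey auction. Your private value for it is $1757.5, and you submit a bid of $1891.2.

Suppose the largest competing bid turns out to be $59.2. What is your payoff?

$1698.3

Your bid $1891.2 exceeds the highest competing bid $59.2, so you win.
In a second-price auction the winner pays the second-highest bid, $59.2.
Payoff = value − price = $1757.5 − $59.2 = $1698.3.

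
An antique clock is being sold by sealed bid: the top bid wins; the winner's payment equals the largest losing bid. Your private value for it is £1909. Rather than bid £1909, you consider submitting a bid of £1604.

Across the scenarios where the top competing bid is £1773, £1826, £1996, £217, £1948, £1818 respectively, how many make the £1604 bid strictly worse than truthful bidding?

3

The deviation hurts exactly when the highest competing bid lies strictly between £1604 and £1909 — underbidding then forfeits a profitable win.
£1773: inside the interval → strictly worse (loss £136).
£1826: inside the interval → strictly worse (loss £83).
£1996: above both → same outcome either way.
£217: below both → same outcome either way.
£1948: above both → same outcome either way.
£1818: inside the interval → strictly worse (loss £91).
Count: 3.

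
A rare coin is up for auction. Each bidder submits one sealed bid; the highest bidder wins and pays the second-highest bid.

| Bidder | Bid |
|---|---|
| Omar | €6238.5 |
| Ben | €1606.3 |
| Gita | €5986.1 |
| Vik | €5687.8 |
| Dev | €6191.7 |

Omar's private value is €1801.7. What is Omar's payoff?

−€4390

Highest bid: Omar at €6238.5, so Omar wins.
Second-highest bid: Dev at €6191.7 — that is the price the winner pays.
Omar's payoff = value − price = €1801.7 − €6191.7 = −€4390.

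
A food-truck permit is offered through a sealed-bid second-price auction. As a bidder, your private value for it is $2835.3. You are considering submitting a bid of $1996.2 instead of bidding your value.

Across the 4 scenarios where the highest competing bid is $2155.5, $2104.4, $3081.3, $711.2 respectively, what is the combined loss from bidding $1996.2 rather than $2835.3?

The deviation costs you only when the competing bid falls strictly between $1996.2 and $2835.3; elsewhere both bids give the same outcome.
$2155.5: truthful payoff $679.8, deviation payoff $0 → loss $679.8.
$2104.4: truthful payoff $730.9, deviation payoff $0 → loss $730.9.
$3081.3: outcomes coincide → loss $0.
$711.2: outcomes coincide → loss $0.
Total loss = $679.8 + $730.9 = $1410.7.
In a second-price auction your bid sets only whether you win, not what you pay, so bidding your true value is weakly dominant.

$1410.7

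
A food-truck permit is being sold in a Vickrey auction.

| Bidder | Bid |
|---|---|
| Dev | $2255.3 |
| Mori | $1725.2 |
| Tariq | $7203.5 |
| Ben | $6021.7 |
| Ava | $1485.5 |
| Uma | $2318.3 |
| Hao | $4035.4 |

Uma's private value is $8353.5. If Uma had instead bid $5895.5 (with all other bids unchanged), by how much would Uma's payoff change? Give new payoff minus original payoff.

The highest bid among the other bidders is $7203.5; Uma's bid doesn't change that.
Original bid $2318.3: Uma is not highest (top rival bid is $7203.5); payoff $0.
Alternative bid $5895.5: Uma is not highest (top rival bid is $7203.5); payoff $0.
Change in payoff = $0 − ($0) = $0.

$0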